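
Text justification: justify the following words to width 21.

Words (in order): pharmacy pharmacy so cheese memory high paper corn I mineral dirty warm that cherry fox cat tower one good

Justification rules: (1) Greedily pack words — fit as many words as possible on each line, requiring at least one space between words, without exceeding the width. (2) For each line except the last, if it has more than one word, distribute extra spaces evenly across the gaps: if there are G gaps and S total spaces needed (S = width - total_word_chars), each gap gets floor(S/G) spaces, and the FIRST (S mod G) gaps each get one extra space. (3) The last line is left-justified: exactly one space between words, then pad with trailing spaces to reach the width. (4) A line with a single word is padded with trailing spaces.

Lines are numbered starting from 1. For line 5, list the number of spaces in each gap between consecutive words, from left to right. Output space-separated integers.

Answer: 2 1 1

Derivation:
Line 1: ['pharmacy', 'pharmacy', 'so'] (min_width=20, slack=1)
Line 2: ['cheese', 'memory', 'high'] (min_width=18, slack=3)
Line 3: ['paper', 'corn', 'I', 'mineral'] (min_width=20, slack=1)
Line 4: ['dirty', 'warm', 'that'] (min_width=15, slack=6)
Line 5: ['cherry', 'fox', 'cat', 'tower'] (min_width=20, slack=1)
Line 6: ['one', 'good'] (min_width=8, slack=13)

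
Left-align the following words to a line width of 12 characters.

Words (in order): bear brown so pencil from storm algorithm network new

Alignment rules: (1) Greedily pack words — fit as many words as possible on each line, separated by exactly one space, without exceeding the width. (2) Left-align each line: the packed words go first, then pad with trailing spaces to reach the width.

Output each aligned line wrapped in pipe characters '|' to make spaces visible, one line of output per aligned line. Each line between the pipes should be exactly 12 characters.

Answer: |bear brown  |
|so pencil   |
|from storm  |
|algorithm   |
|network new |

Derivation:
Line 1: ['bear', 'brown'] (min_width=10, slack=2)
Line 2: ['so', 'pencil'] (min_width=9, slack=3)
Line 3: ['from', 'storm'] (min_width=10, slack=2)
Line 4: ['algorithm'] (min_width=9, slack=3)
Line 5: ['network', 'new'] (min_width=11, slack=1)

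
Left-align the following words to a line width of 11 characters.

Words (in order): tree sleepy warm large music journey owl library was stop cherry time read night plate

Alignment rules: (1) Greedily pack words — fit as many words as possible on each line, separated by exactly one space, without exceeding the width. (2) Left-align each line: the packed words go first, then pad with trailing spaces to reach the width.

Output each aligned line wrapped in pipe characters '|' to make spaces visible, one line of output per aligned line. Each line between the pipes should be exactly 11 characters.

Answer: |tree sleepy|
|warm large |
|music      |
|journey owl|
|library was|
|stop cherry|
|time read  |
|night plate|

Derivation:
Line 1: ['tree', 'sleepy'] (min_width=11, slack=0)
Line 2: ['warm', 'large'] (min_width=10, slack=1)
Line 3: ['music'] (min_width=5, slack=6)
Line 4: ['journey', 'owl'] (min_width=11, slack=0)
Line 5: ['library', 'was'] (min_width=11, slack=0)
Line 6: ['stop', 'cherry'] (min_width=11, slack=0)
Line 7: ['time', 'read'] (min_width=9, slack=2)
Line 8: ['night', 'plate'] (min_width=11, slack=0)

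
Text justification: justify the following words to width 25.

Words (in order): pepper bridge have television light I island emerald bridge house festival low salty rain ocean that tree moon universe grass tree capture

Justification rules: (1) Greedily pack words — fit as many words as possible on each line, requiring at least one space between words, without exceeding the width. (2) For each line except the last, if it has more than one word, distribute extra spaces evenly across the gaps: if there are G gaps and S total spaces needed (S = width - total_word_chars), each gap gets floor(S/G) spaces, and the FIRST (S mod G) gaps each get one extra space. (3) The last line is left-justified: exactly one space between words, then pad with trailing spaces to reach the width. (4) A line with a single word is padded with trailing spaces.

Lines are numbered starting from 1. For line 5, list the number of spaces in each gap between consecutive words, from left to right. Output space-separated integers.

Line 1: ['pepper', 'bridge', 'have'] (min_width=18, slack=7)
Line 2: ['television', 'light', 'I', 'island'] (min_width=25, slack=0)
Line 3: ['emerald', 'bridge', 'house'] (min_width=20, slack=5)
Line 4: ['festival', 'low', 'salty', 'rain'] (min_width=23, slack=2)
Line 5: ['ocean', 'that', 'tree', 'moon'] (min_width=20, slack=5)
Line 6: ['universe', 'grass', 'tree'] (min_width=19, slack=6)
Line 7: ['capture'] (min_width=7, slack=18)

Answer: 3 3 2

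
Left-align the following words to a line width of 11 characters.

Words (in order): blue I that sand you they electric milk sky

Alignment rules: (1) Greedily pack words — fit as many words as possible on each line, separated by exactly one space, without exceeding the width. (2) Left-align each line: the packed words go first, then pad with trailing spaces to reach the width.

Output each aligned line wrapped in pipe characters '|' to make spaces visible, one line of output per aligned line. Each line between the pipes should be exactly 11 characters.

Answer: |blue I that|
|sand you   |
|they       |
|electric   |
|milk sky   |

Derivation:
Line 1: ['blue', 'I', 'that'] (min_width=11, slack=0)
Line 2: ['sand', 'you'] (min_width=8, slack=3)
Line 3: ['they'] (min_width=4, slack=7)
Line 4: ['electric'] (min_width=8, slack=3)
Line 5: ['milk', 'sky'] (min_width=8, slack=3)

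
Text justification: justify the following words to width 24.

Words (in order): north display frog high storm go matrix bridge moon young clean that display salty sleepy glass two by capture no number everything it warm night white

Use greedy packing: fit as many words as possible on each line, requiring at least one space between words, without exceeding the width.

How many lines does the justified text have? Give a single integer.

Line 1: ['north', 'display', 'frog', 'high'] (min_width=23, slack=1)
Line 2: ['storm', 'go', 'matrix', 'bridge'] (min_width=22, slack=2)
Line 3: ['moon', 'young', 'clean', 'that'] (min_width=21, slack=3)
Line 4: ['display', 'salty', 'sleepy'] (min_width=20, slack=4)
Line 5: ['glass', 'two', 'by', 'capture', 'no'] (min_width=23, slack=1)
Line 6: ['number', 'everything', 'it'] (min_width=20, slack=4)
Line 7: ['warm', 'night', 'white'] (min_width=16, slack=8)
Total lines: 7

Answer: 7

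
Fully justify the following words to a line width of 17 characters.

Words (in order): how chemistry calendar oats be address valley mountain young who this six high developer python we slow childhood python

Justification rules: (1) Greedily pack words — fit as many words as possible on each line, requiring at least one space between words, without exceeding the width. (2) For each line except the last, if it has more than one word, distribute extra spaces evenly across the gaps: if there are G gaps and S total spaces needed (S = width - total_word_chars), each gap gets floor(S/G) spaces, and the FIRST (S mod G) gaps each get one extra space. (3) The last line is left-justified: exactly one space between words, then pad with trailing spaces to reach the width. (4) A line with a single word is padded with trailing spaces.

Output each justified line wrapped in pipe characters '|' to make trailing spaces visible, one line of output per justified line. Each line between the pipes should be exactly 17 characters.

Line 1: ['how', 'chemistry'] (min_width=13, slack=4)
Line 2: ['calendar', 'oats', 'be'] (min_width=16, slack=1)
Line 3: ['address', 'valley'] (min_width=14, slack=3)
Line 4: ['mountain', 'young'] (min_width=14, slack=3)
Line 5: ['who', 'this', 'six', 'high'] (min_width=17, slack=0)
Line 6: ['developer', 'python'] (min_width=16, slack=1)
Line 7: ['we', 'slow', 'childhood'] (min_width=17, slack=0)
Line 8: ['python'] (min_width=6, slack=11)

Answer: |how     chemistry|
|calendar  oats be|
|address    valley|
|mountain    young|
|who this six high|
|developer  python|
|we slow childhood|
|python           |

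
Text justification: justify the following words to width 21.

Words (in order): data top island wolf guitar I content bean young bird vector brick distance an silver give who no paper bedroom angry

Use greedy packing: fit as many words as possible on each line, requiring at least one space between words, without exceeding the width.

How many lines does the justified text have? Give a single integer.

Answer: 6

Derivation:
Line 1: ['data', 'top', 'island', 'wolf'] (min_width=20, slack=1)
Line 2: ['guitar', 'I', 'content', 'bean'] (min_width=21, slack=0)
Line 3: ['young', 'bird', 'vector'] (min_width=17, slack=4)
Line 4: ['brick', 'distance', 'an'] (min_width=17, slack=4)
Line 5: ['silver', 'give', 'who', 'no'] (min_width=18, slack=3)
Line 6: ['paper', 'bedroom', 'angry'] (min_width=19, slack=2)
Total lines: 6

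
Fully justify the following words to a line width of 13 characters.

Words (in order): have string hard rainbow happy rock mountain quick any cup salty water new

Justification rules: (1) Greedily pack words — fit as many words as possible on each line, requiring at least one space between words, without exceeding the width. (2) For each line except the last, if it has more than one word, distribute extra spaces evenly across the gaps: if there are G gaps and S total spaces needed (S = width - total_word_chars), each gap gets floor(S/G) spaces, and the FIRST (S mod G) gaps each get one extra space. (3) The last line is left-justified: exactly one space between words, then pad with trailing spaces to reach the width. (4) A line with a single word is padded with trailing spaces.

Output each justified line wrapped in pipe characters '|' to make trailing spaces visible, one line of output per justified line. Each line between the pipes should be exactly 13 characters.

Answer: |have   string|
|hard  rainbow|
|happy    rock|
|mountain     |
|quick any cup|
|salty   water|
|new          |

Derivation:
Line 1: ['have', 'string'] (min_width=11, slack=2)
Line 2: ['hard', 'rainbow'] (min_width=12, slack=1)
Line 3: ['happy', 'rock'] (min_width=10, slack=3)
Line 4: ['mountain'] (min_width=8, slack=5)
Line 5: ['quick', 'any', 'cup'] (min_width=13, slack=0)
Line 6: ['salty', 'water'] (min_width=11, slack=2)
Line 7: ['new'] (min_width=3, slack=10)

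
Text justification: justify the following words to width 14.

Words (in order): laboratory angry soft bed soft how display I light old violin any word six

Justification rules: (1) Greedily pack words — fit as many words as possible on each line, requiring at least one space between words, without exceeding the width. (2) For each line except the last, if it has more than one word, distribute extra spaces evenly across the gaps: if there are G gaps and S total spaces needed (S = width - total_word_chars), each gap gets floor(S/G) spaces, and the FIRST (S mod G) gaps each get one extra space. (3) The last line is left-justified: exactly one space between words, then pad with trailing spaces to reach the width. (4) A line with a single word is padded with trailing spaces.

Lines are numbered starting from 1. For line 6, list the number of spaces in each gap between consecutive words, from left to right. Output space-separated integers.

Answer: 5

Derivation:
Line 1: ['laboratory'] (min_width=10, slack=4)
Line 2: ['angry', 'soft', 'bed'] (min_width=14, slack=0)
Line 3: ['soft', 'how'] (min_width=8, slack=6)
Line 4: ['display', 'I'] (min_width=9, slack=5)
Line 5: ['light', 'old'] (min_width=9, slack=5)
Line 6: ['violin', 'any'] (min_width=10, slack=4)
Line 7: ['word', 'six'] (min_width=8, slack=6)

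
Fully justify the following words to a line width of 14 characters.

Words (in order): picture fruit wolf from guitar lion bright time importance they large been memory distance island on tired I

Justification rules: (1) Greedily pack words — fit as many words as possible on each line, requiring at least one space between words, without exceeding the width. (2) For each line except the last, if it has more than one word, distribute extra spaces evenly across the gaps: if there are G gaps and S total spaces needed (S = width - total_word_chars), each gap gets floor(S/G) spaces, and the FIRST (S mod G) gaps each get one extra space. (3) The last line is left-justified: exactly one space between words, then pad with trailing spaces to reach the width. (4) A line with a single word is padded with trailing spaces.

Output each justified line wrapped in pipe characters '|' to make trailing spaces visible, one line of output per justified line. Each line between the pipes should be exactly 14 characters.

Answer: |picture  fruit|
|wolf      from|
|guitar    lion|
|bright    time|
|importance    |
|they     large|
|been    memory|
|distance      |
|island      on|
|tired I       |

Derivation:
Line 1: ['picture', 'fruit'] (min_width=13, slack=1)
Line 2: ['wolf', 'from'] (min_width=9, slack=5)
Line 3: ['guitar', 'lion'] (min_width=11, slack=3)
Line 4: ['bright', 'time'] (min_width=11, slack=3)
Line 5: ['importance'] (min_width=10, slack=4)
Line 6: ['they', 'large'] (min_width=10, slack=4)
Line 7: ['been', 'memory'] (min_width=11, slack=3)
Line 8: ['distance'] (min_width=8, slack=6)
Line 9: ['island', 'on'] (min_width=9, slack=5)
Line 10: ['tired', 'I'] (min_width=7, slack=7)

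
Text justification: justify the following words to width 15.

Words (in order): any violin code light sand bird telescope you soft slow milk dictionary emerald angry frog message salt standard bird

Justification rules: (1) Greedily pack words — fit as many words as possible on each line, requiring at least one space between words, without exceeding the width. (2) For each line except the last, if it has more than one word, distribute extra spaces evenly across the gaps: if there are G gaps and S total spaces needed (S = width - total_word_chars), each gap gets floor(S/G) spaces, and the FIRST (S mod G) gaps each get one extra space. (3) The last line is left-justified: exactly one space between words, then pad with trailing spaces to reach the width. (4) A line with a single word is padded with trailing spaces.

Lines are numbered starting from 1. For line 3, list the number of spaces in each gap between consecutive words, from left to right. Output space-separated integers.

Answer: 3

Derivation:
Line 1: ['any', 'violin', 'code'] (min_width=15, slack=0)
Line 2: ['light', 'sand', 'bird'] (min_width=15, slack=0)
Line 3: ['telescope', 'you'] (min_width=13, slack=2)
Line 4: ['soft', 'slow', 'milk'] (min_width=14, slack=1)
Line 5: ['dictionary'] (min_width=10, slack=5)
Line 6: ['emerald', 'angry'] (min_width=13, slack=2)
Line 7: ['frog', 'message'] (min_width=12, slack=3)
Line 8: ['salt', 'standard'] (min_width=13, slack=2)
Line 9: ['bird'] (min_width=4, slack=11)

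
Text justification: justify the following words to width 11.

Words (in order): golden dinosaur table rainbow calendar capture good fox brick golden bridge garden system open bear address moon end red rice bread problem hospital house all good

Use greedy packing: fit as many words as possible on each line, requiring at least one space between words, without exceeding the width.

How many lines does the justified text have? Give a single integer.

Line 1: ['golden'] (min_width=6, slack=5)
Line 2: ['dinosaur'] (min_width=8, slack=3)
Line 3: ['table'] (min_width=5, slack=6)
Line 4: ['rainbow'] (min_width=7, slack=4)
Line 5: ['calendar'] (min_width=8, slack=3)
Line 6: ['capture'] (min_width=7, slack=4)
Line 7: ['good', 'fox'] (min_width=8, slack=3)
Line 8: ['brick'] (min_width=5, slack=6)
Line 9: ['golden'] (min_width=6, slack=5)
Line 10: ['bridge'] (min_width=6, slack=5)
Line 11: ['garden'] (min_width=6, slack=5)
Line 12: ['system', 'open'] (min_width=11, slack=0)
Line 13: ['bear'] (min_width=4, slack=7)
Line 14: ['address'] (min_width=7, slack=4)
Line 15: ['moon', 'end'] (min_width=8, slack=3)
Line 16: ['red', 'rice'] (min_width=8, slack=3)
Line 17: ['bread'] (min_width=5, slack=6)
Line 18: ['problem'] (min_width=7, slack=4)
Line 19: ['hospital'] (min_width=8, slack=3)
Line 20: ['house', 'all'] (min_width=9, slack=2)
Line 21: ['good'] (min_width=4, slack=7)
Total lines: 21

Answer: 21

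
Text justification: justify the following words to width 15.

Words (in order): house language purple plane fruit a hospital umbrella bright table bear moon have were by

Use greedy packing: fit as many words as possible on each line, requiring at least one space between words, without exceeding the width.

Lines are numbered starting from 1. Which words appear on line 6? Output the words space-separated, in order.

Line 1: ['house', 'language'] (min_width=14, slack=1)
Line 2: ['purple', 'plane'] (min_width=12, slack=3)
Line 3: ['fruit', 'a'] (min_width=7, slack=8)
Line 4: ['hospital'] (min_width=8, slack=7)
Line 5: ['umbrella', 'bright'] (min_width=15, slack=0)
Line 6: ['table', 'bear', 'moon'] (min_width=15, slack=0)
Line 7: ['have', 'were', 'by'] (min_width=12, slack=3)

Answer: table bear moon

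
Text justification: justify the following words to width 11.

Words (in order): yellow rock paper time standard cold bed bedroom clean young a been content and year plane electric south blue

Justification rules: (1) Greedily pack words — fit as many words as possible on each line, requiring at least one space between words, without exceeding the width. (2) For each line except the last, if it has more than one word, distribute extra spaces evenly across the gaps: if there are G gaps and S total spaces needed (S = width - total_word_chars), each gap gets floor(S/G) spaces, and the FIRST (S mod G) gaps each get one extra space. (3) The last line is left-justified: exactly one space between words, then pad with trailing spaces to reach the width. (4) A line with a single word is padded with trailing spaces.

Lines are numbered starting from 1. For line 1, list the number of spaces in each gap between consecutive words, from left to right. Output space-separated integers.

Line 1: ['yellow', 'rock'] (min_width=11, slack=0)
Line 2: ['paper', 'time'] (min_width=10, slack=1)
Line 3: ['standard'] (min_width=8, slack=3)
Line 4: ['cold', 'bed'] (min_width=8, slack=3)
Line 5: ['bedroom'] (min_width=7, slack=4)
Line 6: ['clean', 'young'] (min_width=11, slack=0)
Line 7: ['a', 'been'] (min_width=6, slack=5)
Line 8: ['content', 'and'] (min_width=11, slack=0)
Line 9: ['year', 'plane'] (min_width=10, slack=1)
Line 10: ['electric'] (min_width=8, slack=3)
Line 11: ['south', 'blue'] (min_width=10, slack=1)

Answer: 1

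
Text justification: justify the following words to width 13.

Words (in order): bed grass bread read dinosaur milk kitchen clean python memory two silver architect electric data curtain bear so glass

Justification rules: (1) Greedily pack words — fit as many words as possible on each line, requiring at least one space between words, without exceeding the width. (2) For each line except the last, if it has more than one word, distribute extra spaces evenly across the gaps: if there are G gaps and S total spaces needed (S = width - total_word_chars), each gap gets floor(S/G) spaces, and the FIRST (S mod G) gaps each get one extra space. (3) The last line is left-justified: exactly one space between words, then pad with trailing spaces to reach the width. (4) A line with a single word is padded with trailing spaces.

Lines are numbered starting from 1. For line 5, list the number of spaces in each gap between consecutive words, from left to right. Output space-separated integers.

Answer: 1

Derivation:
Line 1: ['bed', 'grass'] (min_width=9, slack=4)
Line 2: ['bread', 'read'] (min_width=10, slack=3)
Line 3: ['dinosaur', 'milk'] (min_width=13, slack=0)
Line 4: ['kitchen', 'clean'] (min_width=13, slack=0)
Line 5: ['python', 'memory'] (min_width=13, slack=0)
Line 6: ['two', 'silver'] (min_width=10, slack=3)
Line 7: ['architect'] (min_width=9, slack=4)
Line 8: ['electric', 'data'] (min_width=13, slack=0)
Line 9: ['curtain', 'bear'] (min_width=12, slack=1)
Line 10: ['so', 'glass'] (min_width=8, slack=5)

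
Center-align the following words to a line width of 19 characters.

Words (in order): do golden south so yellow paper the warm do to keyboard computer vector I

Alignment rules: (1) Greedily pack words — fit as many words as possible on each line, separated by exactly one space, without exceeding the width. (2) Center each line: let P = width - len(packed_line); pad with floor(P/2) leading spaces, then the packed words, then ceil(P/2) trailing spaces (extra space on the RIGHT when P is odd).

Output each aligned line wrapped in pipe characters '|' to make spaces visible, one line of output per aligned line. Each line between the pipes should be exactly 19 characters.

Answer: |do golden south so |
| yellow paper the  |
|warm do to keyboard|
| computer vector I |

Derivation:
Line 1: ['do', 'golden', 'south', 'so'] (min_width=18, slack=1)
Line 2: ['yellow', 'paper', 'the'] (min_width=16, slack=3)
Line 3: ['warm', 'do', 'to', 'keyboard'] (min_width=19, slack=0)
Line 4: ['computer', 'vector', 'I'] (min_width=17, slack=2)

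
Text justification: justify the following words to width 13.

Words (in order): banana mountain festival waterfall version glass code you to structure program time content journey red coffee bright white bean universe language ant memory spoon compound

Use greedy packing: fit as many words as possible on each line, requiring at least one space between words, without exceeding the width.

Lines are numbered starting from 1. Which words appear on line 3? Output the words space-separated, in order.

Answer: festival

Derivation:
Line 1: ['banana'] (min_width=6, slack=7)
Line 2: ['mountain'] (min_width=8, slack=5)
Line 3: ['festival'] (min_width=8, slack=5)
Line 4: ['waterfall'] (min_width=9, slack=4)
Line 5: ['version', 'glass'] (min_width=13, slack=0)
Line 6: ['code', 'you', 'to'] (min_width=11, slack=2)
Line 7: ['structure'] (min_width=9, slack=4)
Line 8: ['program', 'time'] (min_width=12, slack=1)
Line 9: ['content'] (min_width=7, slack=6)
Line 10: ['journey', 'red'] (min_width=11, slack=2)
Line 11: ['coffee', 'bright'] (min_width=13, slack=0)
Line 12: ['white', 'bean'] (min_width=10, slack=3)
Line 13: ['universe'] (min_width=8, slack=5)
Line 14: ['language', 'ant'] (min_width=12, slack=1)
Line 15: ['memory', 'spoon'] (min_width=12, slack=1)
Line 16: ['compound'] (min_width=8, slack=5)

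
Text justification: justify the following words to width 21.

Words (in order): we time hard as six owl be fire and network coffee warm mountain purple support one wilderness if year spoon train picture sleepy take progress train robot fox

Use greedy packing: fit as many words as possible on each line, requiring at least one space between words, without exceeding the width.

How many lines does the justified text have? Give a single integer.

Answer: 9

Derivation:
Line 1: ['we', 'time', 'hard', 'as', 'six'] (min_width=19, slack=2)
Line 2: ['owl', 'be', 'fire', 'and'] (min_width=15, slack=6)
Line 3: ['network', 'coffee', 'warm'] (min_width=19, slack=2)
Line 4: ['mountain', 'purple'] (min_width=15, slack=6)
Line 5: ['support', 'one'] (min_width=11, slack=10)
Line 6: ['wilderness', 'if', 'year'] (min_width=18, slack=3)
Line 7: ['spoon', 'train', 'picture'] (min_width=19, slack=2)
Line 8: ['sleepy', 'take', 'progress'] (min_width=20, slack=1)
Line 9: ['train', 'robot', 'fox'] (min_width=15, slack=6)
Total lines: 9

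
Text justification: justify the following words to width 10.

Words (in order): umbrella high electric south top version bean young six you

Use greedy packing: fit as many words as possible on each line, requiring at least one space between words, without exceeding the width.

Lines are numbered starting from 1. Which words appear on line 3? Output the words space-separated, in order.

Answer: electric

Derivation:
Line 1: ['umbrella'] (min_width=8, slack=2)
Line 2: ['high'] (min_width=4, slack=6)
Line 3: ['electric'] (min_width=8, slack=2)
Line 4: ['south', 'top'] (min_width=9, slack=1)
Line 5: ['version'] (min_width=7, slack=3)
Line 6: ['bean', 'young'] (min_width=10, slack=0)
Line 7: ['six', 'you'] (min_width=7, slack=3)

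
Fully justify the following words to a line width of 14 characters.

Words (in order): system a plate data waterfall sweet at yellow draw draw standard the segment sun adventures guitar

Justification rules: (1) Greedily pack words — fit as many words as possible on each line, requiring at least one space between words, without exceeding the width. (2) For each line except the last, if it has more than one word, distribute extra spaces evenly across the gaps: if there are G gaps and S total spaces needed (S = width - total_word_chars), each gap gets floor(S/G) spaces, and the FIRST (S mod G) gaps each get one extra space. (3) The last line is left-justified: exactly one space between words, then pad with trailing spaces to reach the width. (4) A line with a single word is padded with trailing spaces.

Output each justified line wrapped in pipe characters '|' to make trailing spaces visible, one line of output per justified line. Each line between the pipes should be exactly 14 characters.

Line 1: ['system', 'a', 'plate'] (min_width=14, slack=0)
Line 2: ['data', 'waterfall'] (min_width=14, slack=0)
Line 3: ['sweet', 'at'] (min_width=8, slack=6)
Line 4: ['yellow', 'draw'] (min_width=11, slack=3)
Line 5: ['draw', 'standard'] (min_width=13, slack=1)
Line 6: ['the', 'segment'] (min_width=11, slack=3)
Line 7: ['sun', 'adventures'] (min_width=14, slack=0)
Line 8: ['guitar'] (min_width=6, slack=8)

Answer: |system a plate|
|data waterfall|
|sweet       at|
|yellow    draw|
|draw  standard|
|the    segment|
|sun adventures|
|guitar        |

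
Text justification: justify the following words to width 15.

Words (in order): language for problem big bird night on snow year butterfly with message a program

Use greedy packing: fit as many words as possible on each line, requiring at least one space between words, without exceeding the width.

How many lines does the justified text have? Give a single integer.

Line 1: ['language', 'for'] (min_width=12, slack=3)
Line 2: ['problem', 'big'] (min_width=11, slack=4)
Line 3: ['bird', 'night', 'on'] (min_width=13, slack=2)
Line 4: ['snow', 'year'] (min_width=9, slack=6)
Line 5: ['butterfly', 'with'] (min_width=14, slack=1)
Line 6: ['message', 'a'] (min_width=9, slack=6)
Line 7: ['program'] (min_width=7, slack=8)
Total lines: 7

Answer: 7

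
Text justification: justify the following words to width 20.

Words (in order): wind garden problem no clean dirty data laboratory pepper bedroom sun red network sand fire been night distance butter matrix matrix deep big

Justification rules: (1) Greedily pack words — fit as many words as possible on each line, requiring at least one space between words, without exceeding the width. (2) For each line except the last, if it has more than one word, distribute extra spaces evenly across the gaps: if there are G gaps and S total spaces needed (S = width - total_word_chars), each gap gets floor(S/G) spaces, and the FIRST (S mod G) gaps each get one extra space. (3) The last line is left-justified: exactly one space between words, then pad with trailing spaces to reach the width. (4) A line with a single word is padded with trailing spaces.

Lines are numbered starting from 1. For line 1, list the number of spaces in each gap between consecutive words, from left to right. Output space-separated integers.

Answer: 2 1

Derivation:
Line 1: ['wind', 'garden', 'problem'] (min_width=19, slack=1)
Line 2: ['no', 'clean', 'dirty', 'data'] (min_width=19, slack=1)
Line 3: ['laboratory', 'pepper'] (min_width=17, slack=3)
Line 4: ['bedroom', 'sun', 'red'] (min_width=15, slack=5)
Line 5: ['network', 'sand', 'fire'] (min_width=17, slack=3)
Line 6: ['been', 'night', 'distance'] (min_width=19, slack=1)
Line 7: ['butter', 'matrix', 'matrix'] (min_width=20, slack=0)
Line 8: ['deep', 'big'] (min_width=8, slack=12)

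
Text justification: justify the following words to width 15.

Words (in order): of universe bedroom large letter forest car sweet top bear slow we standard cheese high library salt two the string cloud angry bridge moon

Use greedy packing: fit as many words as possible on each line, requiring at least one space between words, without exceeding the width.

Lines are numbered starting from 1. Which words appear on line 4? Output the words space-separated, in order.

Answer: car sweet top

Derivation:
Line 1: ['of', 'universe'] (min_width=11, slack=4)
Line 2: ['bedroom', 'large'] (min_width=13, slack=2)
Line 3: ['letter', 'forest'] (min_width=13, slack=2)
Line 4: ['car', 'sweet', 'top'] (min_width=13, slack=2)
Line 5: ['bear', 'slow', 'we'] (min_width=12, slack=3)
Line 6: ['standard', 'cheese'] (min_width=15, slack=0)
Line 7: ['high', 'library'] (min_width=12, slack=3)
Line 8: ['salt', 'two', 'the'] (min_width=12, slack=3)
Line 9: ['string', 'cloud'] (min_width=12, slack=3)
Line 10: ['angry', 'bridge'] (min_width=12, slack=3)
Line 11: ['moon'] (min_width=4, slack=11)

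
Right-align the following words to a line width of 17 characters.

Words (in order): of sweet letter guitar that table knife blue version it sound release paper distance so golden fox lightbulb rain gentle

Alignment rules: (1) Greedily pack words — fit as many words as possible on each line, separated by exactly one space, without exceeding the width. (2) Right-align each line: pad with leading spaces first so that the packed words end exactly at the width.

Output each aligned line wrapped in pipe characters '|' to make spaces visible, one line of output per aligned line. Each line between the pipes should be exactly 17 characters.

Answer: |  of sweet letter|
|guitar that table|
|       knife blue|
| version it sound|
|    release paper|
|      distance so|
|       golden fox|
|   lightbulb rain|
|           gentle|

Derivation:
Line 1: ['of', 'sweet', 'letter'] (min_width=15, slack=2)
Line 2: ['guitar', 'that', 'table'] (min_width=17, slack=0)
Line 3: ['knife', 'blue'] (min_width=10, slack=7)
Line 4: ['version', 'it', 'sound'] (min_width=16, slack=1)
Line 5: ['release', 'paper'] (min_width=13, slack=4)
Line 6: ['distance', 'so'] (min_width=11, slack=6)
Line 7: ['golden', 'fox'] (min_width=10, slack=7)
Line 8: ['lightbulb', 'rain'] (min_width=14, slack=3)
Line 9: ['gentle'] (min_width=6, slack=11)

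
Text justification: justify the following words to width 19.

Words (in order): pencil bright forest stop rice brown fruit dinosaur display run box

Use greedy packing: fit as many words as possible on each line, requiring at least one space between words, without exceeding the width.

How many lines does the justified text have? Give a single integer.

Answer: 5

Derivation:
Line 1: ['pencil', 'bright'] (min_width=13, slack=6)
Line 2: ['forest', 'stop', 'rice'] (min_width=16, slack=3)
Line 3: ['brown', 'fruit'] (min_width=11, slack=8)
Line 4: ['dinosaur', 'display'] (min_width=16, slack=3)
Line 5: ['run', 'box'] (min_width=7, slack=12)
Total lines: 5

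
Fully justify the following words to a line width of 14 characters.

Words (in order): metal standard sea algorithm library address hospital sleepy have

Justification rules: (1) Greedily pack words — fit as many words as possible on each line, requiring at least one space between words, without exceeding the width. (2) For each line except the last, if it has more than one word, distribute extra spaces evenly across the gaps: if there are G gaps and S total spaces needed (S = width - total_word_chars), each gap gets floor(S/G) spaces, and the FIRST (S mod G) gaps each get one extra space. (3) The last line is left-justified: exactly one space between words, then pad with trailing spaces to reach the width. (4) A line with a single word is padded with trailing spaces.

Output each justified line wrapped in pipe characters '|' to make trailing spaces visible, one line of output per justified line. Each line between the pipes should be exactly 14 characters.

Line 1: ['metal', 'standard'] (min_width=14, slack=0)
Line 2: ['sea', 'algorithm'] (min_width=13, slack=1)
Line 3: ['library'] (min_width=7, slack=7)
Line 4: ['address'] (min_width=7, slack=7)
Line 5: ['hospital'] (min_width=8, slack=6)
Line 6: ['sleepy', 'have'] (min_width=11, slack=3)

Answer: |metal standard|
|sea  algorithm|
|library       |
|address       |
|hospital      |
|sleepy have   |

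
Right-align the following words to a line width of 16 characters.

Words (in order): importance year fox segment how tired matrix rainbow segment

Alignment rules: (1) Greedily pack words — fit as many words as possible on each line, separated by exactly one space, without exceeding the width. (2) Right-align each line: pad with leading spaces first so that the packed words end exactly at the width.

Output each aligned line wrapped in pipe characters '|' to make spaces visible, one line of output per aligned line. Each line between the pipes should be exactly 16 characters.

Answer: | importance year|
| fox segment how|
|    tired matrix|
| rainbow segment|

Derivation:
Line 1: ['importance', 'year'] (min_width=15, slack=1)
Line 2: ['fox', 'segment', 'how'] (min_width=15, slack=1)
Line 3: ['tired', 'matrix'] (min_width=12, slack=4)
Line 4: ['rainbow', 'segment'] (min_width=15, slack=1)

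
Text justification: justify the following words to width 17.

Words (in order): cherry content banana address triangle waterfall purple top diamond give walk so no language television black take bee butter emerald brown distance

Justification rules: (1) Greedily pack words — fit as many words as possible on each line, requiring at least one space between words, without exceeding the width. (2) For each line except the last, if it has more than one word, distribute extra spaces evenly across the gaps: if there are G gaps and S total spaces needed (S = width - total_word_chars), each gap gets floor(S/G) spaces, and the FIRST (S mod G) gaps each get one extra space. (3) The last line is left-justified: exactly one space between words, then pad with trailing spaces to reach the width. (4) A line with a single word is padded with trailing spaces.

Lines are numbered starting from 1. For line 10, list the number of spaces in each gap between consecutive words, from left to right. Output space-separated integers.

Answer: 5

Derivation:
Line 1: ['cherry', 'content'] (min_width=14, slack=3)
Line 2: ['banana', 'address'] (min_width=14, slack=3)
Line 3: ['triangle'] (min_width=8, slack=9)
Line 4: ['waterfall', 'purple'] (min_width=16, slack=1)
Line 5: ['top', 'diamond', 'give'] (min_width=16, slack=1)
Line 6: ['walk', 'so', 'no'] (min_width=10, slack=7)
Line 7: ['language'] (min_width=8, slack=9)
Line 8: ['television', 'black'] (min_width=16, slack=1)
Line 9: ['take', 'bee', 'butter'] (min_width=15, slack=2)
Line 10: ['emerald', 'brown'] (min_width=13, slack=4)
Line 11: ['distance'] (min_width=8, slack=9)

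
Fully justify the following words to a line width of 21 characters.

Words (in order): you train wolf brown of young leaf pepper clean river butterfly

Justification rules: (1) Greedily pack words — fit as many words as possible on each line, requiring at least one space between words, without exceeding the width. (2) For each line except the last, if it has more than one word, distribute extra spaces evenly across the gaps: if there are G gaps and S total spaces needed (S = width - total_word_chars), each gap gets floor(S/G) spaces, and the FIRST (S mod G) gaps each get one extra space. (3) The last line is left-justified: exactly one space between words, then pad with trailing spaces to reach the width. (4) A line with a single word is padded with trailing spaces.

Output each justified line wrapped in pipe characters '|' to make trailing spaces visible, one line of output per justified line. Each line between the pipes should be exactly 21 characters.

Answer: |you  train wolf brown|
|of  young leaf pepper|
|clean river butterfly|

Derivation:
Line 1: ['you', 'train', 'wolf', 'brown'] (min_width=20, slack=1)
Line 2: ['of', 'young', 'leaf', 'pepper'] (min_width=20, slack=1)
Line 3: ['clean', 'river', 'butterfly'] (min_width=21, slack=0)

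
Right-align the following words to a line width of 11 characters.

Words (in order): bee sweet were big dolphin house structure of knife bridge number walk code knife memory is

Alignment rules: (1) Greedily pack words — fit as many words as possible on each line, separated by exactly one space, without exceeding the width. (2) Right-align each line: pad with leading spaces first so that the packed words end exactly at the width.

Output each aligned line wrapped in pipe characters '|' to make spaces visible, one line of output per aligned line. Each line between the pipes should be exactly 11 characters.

Line 1: ['bee', 'sweet'] (min_width=9, slack=2)
Line 2: ['were', 'big'] (min_width=8, slack=3)
Line 3: ['dolphin'] (min_width=7, slack=4)
Line 4: ['house'] (min_width=5, slack=6)
Line 5: ['structure'] (min_width=9, slack=2)
Line 6: ['of', 'knife'] (min_width=8, slack=3)
Line 7: ['bridge'] (min_width=6, slack=5)
Line 8: ['number', 'walk'] (min_width=11, slack=0)
Line 9: ['code', 'knife'] (min_width=10, slack=1)
Line 10: ['memory', 'is'] (min_width=9, slack=2)

Answer: |  bee sweet|
|   were big|
|    dolphin|
|      house|
|  structure|
|   of knife|
|     bridge|
|number walk|
| code knife|
|  memory is|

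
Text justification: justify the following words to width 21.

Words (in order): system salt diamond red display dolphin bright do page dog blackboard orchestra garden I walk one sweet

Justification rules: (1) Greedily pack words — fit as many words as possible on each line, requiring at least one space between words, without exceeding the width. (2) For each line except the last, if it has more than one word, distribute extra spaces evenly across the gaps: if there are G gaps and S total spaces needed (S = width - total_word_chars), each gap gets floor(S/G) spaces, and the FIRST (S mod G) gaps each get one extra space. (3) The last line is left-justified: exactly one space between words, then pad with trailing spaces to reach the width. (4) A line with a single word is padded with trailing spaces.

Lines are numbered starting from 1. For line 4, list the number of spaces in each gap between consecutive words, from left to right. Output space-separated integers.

Answer: 2

Derivation:
Line 1: ['system', 'salt', 'diamond'] (min_width=19, slack=2)
Line 2: ['red', 'display', 'dolphin'] (min_width=19, slack=2)
Line 3: ['bright', 'do', 'page', 'dog'] (min_width=18, slack=3)
Line 4: ['blackboard', 'orchestra'] (min_width=20, slack=1)
Line 5: ['garden', 'I', 'walk', 'one'] (min_width=17, slack=4)
Line 6: ['sweet'] (min_width=5, slack=16)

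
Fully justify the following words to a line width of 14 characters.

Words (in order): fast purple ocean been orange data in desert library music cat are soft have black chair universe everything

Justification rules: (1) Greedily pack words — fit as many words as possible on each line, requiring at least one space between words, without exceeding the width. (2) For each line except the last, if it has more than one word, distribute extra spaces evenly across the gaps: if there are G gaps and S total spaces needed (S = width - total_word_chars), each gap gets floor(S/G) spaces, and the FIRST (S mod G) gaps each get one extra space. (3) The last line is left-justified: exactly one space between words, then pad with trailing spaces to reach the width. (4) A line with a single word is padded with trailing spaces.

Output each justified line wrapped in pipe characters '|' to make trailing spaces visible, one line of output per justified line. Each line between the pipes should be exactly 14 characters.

Answer: |fast    purple|
|ocean     been|
|orange data in|
|desert library|
|music  cat are|
|soft      have|
|black    chair|
|universe      |
|everything    |

Derivation:
Line 1: ['fast', 'purple'] (min_width=11, slack=3)
Line 2: ['ocean', 'been'] (min_width=10, slack=4)
Line 3: ['orange', 'data', 'in'] (min_width=14, slack=0)
Line 4: ['desert', 'library'] (min_width=14, slack=0)
Line 5: ['music', 'cat', 'are'] (min_width=13, slack=1)
Line 6: ['soft', 'have'] (min_width=9, slack=5)
Line 7: ['black', 'chair'] (min_width=11, slack=3)
Line 8: ['universe'] (min_width=8, slack=6)
Line 9: ['everything'] (min_width=10, slack=4)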